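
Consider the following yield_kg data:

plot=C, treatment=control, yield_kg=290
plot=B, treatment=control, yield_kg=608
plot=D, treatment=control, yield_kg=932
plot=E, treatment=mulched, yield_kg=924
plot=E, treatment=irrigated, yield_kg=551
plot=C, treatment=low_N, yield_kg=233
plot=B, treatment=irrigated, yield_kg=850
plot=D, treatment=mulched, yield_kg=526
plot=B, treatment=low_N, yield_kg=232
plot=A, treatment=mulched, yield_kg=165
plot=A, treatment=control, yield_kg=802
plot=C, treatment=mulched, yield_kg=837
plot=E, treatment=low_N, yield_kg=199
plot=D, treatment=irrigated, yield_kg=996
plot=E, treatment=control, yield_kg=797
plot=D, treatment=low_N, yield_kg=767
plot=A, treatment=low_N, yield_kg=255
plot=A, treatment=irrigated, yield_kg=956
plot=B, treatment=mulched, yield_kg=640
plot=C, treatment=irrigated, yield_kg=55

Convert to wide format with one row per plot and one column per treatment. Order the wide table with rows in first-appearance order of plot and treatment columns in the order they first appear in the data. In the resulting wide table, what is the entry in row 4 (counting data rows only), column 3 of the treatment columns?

551

With rows in first-appearance order of plot, row 4 is plot=E. treatment columns in first-appearance order: control, mulched, irrigated, low_N; column 3 is irrigated.
Long rows with plot=E, treatment=irrigated: yield_kg = 551.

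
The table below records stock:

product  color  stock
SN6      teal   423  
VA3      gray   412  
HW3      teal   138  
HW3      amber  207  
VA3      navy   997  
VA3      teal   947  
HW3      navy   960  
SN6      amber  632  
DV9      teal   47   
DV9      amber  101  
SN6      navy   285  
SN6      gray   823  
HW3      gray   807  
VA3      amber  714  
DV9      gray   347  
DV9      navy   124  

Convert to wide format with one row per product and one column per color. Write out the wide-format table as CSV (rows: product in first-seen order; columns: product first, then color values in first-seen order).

product,teal,gray,amber,navy
SN6,423,823,632,285
VA3,947,412,714,997
HW3,138,807,207,960
DV9,47,347,101,124

Columns: product plus the 4 distinct color values (teal, gray, amber, navy).
For example, row SN6 column teal takes stock=423 from the long row (SN6, teal).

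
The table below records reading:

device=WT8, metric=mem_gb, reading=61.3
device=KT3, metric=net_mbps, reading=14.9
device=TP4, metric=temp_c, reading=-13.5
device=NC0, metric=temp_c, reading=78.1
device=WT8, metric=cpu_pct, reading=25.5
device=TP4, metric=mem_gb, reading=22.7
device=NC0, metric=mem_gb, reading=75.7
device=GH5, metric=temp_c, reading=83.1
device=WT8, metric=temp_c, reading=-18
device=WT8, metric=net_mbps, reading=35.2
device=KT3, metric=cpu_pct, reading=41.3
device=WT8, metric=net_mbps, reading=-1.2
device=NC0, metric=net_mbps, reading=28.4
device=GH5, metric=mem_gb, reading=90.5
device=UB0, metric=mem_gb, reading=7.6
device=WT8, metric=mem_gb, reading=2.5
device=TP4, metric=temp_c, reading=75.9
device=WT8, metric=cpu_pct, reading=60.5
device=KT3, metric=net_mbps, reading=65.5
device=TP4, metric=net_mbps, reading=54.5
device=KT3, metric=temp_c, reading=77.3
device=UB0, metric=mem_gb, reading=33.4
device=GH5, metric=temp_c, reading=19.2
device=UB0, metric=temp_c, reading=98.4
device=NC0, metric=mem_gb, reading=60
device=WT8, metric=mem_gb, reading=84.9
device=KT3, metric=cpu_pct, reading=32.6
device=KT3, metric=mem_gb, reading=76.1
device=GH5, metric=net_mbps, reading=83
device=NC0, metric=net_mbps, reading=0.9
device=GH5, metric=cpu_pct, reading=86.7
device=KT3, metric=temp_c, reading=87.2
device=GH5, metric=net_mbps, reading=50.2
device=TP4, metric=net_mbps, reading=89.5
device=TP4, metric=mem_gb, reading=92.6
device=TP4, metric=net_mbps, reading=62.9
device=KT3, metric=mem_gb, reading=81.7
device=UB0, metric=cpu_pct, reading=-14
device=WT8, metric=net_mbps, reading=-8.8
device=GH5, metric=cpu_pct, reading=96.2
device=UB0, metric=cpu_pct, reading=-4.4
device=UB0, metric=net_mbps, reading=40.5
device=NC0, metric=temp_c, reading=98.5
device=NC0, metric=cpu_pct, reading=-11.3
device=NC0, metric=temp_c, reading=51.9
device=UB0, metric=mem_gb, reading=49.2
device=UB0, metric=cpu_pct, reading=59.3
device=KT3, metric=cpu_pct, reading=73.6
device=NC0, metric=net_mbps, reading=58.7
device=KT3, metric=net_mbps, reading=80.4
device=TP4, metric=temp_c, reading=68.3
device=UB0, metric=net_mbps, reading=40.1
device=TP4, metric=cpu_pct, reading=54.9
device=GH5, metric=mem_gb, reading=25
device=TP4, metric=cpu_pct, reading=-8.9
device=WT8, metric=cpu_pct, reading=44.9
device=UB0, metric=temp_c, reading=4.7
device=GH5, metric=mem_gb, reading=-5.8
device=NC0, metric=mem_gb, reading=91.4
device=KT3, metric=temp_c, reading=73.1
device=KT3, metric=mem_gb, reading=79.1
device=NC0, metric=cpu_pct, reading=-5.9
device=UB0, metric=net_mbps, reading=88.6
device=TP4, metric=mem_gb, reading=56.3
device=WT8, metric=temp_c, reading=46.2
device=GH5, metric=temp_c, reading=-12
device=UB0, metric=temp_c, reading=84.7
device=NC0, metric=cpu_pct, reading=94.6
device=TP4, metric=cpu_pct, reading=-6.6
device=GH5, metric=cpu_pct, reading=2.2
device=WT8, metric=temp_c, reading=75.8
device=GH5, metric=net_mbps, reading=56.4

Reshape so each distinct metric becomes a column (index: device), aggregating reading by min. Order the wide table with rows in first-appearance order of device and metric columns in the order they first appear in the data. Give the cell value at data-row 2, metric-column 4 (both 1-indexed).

With rows in first-appearance order of device, row 2 is device=KT3. metric columns in first-appearance order: mem_gb, net_mbps, temp_c, cpu_pct; column 4 is cpu_pct.
Long rows with device=KT3, metric=cpu_pct: min(41.3, 32.6, 73.6) = 32.6.

32.6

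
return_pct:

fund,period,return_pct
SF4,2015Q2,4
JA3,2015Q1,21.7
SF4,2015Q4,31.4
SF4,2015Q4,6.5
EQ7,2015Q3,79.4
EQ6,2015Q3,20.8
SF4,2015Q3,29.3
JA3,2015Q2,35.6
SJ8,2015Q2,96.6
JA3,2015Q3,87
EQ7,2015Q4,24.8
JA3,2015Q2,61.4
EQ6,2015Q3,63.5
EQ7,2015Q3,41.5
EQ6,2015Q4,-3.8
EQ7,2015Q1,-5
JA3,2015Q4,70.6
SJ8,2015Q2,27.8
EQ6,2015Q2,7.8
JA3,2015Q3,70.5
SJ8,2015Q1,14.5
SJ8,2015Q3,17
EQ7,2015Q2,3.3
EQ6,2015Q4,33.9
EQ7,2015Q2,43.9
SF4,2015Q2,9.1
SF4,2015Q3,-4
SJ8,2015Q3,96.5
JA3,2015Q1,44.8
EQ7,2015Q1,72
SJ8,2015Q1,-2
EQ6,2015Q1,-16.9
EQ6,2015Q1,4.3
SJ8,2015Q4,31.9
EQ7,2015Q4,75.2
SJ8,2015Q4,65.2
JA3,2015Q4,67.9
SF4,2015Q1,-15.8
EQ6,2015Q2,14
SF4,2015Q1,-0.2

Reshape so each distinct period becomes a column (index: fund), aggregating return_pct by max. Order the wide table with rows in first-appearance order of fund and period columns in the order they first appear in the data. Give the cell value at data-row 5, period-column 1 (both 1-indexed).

With rows in first-appearance order of fund, row 5 is fund=SJ8. period columns in first-appearance order: 2015Q2, 2015Q1, 2015Q4, 2015Q3; column 1 is 2015Q2.
Long rows with fund=SJ8, period=2015Q2: max(96.6, 27.8) = 96.6.

96.6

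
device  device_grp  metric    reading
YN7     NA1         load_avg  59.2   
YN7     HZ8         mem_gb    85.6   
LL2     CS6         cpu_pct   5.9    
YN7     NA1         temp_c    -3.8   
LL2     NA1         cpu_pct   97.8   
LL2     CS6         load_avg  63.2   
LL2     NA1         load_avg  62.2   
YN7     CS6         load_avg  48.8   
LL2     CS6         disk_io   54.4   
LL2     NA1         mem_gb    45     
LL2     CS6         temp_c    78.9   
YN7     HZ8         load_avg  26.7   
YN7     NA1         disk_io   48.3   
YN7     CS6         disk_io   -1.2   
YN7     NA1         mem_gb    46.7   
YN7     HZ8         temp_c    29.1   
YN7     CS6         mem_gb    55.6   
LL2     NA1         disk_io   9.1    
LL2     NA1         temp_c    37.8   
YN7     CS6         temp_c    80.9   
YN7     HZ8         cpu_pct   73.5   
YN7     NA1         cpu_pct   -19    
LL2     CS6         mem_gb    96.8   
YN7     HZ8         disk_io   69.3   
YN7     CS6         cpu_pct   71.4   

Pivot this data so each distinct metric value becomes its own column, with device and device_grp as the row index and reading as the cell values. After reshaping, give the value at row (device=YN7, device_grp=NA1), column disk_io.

48.3

Wide layout: rows indexed by device and device_grp, columns are the 5 distinct metric values (load_avg, mem_gb, cpu_pct, temp_c, disk_io).
Cell (device=YN7, device_grp=NA1, metric=disk_io) draws from the long row where device=YN7, device_grp=NA1 and metric=disk_io, which has reading=48.3.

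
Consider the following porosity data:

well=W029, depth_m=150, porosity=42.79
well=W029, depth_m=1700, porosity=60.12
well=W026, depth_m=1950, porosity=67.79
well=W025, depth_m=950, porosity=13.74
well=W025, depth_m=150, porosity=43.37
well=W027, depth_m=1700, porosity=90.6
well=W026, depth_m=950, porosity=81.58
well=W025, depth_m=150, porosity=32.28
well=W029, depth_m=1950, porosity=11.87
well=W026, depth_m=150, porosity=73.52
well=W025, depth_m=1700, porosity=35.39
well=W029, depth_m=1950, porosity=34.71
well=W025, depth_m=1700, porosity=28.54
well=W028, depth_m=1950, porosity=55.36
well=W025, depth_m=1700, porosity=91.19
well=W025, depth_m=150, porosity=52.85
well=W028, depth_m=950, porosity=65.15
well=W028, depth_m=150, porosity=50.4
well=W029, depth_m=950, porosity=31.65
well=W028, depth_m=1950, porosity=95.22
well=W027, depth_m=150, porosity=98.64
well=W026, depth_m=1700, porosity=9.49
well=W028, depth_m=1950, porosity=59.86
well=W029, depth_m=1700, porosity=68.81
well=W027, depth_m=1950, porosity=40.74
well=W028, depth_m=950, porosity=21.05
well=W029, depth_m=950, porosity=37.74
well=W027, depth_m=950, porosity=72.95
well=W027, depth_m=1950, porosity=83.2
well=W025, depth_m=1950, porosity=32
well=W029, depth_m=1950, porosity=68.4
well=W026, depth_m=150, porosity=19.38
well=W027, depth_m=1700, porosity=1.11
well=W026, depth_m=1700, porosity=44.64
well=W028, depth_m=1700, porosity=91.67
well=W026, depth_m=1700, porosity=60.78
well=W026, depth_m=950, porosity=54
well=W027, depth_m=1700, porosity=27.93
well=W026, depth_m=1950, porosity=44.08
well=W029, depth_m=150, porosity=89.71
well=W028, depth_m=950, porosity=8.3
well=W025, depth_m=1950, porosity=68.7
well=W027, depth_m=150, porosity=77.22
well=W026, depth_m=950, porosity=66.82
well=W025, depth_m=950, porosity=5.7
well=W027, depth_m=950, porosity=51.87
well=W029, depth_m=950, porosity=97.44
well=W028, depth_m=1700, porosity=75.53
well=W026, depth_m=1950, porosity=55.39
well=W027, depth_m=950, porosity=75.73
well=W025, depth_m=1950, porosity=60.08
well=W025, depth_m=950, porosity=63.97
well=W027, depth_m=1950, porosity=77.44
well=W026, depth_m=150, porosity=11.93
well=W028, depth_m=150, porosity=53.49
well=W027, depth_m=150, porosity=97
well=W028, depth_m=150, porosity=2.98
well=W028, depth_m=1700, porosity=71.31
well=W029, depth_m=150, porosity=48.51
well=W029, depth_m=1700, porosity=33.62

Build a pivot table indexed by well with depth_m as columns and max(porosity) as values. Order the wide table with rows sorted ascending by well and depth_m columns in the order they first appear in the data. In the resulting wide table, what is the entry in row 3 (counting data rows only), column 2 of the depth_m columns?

With rows sorted ascending by well, row 3 is well=W027. depth_m columns in first-appearance order: 150, 1700, 1950, 950; column 2 is 1700.
Long rows with well=W027, depth_m=1700: max(90.6, 1.11, 27.93) = 90.6.

90.6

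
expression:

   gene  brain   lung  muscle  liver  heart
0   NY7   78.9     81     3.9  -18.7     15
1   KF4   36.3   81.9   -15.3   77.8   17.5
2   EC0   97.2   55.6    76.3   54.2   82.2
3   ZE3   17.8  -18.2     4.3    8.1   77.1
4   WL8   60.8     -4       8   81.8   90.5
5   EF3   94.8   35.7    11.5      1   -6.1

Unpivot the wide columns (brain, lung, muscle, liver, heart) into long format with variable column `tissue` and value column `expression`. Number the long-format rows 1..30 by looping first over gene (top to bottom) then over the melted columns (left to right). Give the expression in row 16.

17.8

30 rows total (6 × 5). Row 16: index ⌊(16-1)/5⌋ = 3 into gene → ZE3; (16-1) mod 5 = 0 into the melted columns → brain.
So row 16 is (ZE3, brain, 17.8); expression = 17.8.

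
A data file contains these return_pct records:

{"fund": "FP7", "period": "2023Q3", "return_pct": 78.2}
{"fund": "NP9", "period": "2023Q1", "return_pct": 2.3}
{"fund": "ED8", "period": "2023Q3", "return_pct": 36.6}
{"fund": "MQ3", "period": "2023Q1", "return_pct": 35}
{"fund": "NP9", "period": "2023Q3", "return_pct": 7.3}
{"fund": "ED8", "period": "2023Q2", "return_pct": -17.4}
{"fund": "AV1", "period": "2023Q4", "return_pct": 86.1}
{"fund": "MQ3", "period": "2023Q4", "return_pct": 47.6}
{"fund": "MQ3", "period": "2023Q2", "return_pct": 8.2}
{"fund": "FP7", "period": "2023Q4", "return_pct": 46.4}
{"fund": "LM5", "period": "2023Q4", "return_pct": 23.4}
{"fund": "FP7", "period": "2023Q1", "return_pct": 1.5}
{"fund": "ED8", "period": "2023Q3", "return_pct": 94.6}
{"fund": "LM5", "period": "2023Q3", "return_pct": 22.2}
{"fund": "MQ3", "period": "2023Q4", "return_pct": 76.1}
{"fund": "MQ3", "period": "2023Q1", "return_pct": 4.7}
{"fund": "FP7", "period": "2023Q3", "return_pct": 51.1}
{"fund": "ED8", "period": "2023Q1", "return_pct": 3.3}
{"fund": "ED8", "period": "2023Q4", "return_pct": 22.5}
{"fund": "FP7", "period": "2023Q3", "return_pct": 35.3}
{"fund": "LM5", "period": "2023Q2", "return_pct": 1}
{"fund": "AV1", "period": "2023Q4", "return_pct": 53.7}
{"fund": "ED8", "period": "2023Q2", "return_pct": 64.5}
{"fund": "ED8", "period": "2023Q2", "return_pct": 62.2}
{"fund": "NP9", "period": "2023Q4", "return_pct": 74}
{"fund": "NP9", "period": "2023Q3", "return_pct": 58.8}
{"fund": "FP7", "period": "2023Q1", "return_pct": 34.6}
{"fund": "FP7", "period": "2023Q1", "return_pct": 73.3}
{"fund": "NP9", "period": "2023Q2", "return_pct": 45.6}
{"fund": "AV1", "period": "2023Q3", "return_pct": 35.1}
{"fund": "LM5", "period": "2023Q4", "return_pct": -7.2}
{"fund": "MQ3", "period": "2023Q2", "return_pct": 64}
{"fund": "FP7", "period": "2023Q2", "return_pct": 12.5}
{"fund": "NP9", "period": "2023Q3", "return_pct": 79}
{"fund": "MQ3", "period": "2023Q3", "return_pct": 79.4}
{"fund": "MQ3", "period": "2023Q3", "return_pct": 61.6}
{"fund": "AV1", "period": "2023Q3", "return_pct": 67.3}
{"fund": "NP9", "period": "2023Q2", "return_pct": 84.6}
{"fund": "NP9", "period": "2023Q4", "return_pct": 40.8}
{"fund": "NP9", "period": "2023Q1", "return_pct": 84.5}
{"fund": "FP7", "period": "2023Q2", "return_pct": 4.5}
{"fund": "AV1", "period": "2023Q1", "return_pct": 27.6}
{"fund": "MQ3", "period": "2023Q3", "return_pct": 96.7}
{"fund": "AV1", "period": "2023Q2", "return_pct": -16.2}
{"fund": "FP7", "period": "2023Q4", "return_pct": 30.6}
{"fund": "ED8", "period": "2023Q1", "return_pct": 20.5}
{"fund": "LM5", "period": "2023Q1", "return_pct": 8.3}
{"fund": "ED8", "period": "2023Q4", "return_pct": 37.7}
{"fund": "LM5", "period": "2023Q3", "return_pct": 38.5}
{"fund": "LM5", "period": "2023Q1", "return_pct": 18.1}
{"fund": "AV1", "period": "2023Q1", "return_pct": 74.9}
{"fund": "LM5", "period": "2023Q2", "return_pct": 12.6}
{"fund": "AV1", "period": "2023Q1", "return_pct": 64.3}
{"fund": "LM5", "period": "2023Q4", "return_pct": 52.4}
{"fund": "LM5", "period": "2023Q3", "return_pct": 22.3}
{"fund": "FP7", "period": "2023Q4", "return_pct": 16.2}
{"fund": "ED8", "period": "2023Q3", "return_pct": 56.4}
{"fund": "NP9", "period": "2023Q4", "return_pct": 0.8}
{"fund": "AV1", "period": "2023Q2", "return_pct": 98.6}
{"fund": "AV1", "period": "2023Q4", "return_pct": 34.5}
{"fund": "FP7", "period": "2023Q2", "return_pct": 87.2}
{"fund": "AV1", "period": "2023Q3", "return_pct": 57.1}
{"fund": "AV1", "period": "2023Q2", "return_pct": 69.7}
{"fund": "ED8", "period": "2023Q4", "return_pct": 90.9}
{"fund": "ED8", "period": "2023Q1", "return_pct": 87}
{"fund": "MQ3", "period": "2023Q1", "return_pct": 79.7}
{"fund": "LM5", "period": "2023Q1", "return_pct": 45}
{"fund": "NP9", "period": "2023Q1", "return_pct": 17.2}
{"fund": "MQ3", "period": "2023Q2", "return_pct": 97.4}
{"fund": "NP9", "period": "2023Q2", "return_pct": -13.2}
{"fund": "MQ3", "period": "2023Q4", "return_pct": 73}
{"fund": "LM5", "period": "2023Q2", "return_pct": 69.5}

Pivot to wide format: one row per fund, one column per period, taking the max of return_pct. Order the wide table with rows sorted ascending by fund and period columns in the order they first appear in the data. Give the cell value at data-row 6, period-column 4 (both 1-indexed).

74

With rows sorted ascending by fund, row 6 is fund=NP9. period columns in first-appearance order: 2023Q3, 2023Q1, 2023Q2, 2023Q4; column 4 is 2023Q4.
Long rows with fund=NP9, period=2023Q4: max(74, 40.8, 0.8) = 74.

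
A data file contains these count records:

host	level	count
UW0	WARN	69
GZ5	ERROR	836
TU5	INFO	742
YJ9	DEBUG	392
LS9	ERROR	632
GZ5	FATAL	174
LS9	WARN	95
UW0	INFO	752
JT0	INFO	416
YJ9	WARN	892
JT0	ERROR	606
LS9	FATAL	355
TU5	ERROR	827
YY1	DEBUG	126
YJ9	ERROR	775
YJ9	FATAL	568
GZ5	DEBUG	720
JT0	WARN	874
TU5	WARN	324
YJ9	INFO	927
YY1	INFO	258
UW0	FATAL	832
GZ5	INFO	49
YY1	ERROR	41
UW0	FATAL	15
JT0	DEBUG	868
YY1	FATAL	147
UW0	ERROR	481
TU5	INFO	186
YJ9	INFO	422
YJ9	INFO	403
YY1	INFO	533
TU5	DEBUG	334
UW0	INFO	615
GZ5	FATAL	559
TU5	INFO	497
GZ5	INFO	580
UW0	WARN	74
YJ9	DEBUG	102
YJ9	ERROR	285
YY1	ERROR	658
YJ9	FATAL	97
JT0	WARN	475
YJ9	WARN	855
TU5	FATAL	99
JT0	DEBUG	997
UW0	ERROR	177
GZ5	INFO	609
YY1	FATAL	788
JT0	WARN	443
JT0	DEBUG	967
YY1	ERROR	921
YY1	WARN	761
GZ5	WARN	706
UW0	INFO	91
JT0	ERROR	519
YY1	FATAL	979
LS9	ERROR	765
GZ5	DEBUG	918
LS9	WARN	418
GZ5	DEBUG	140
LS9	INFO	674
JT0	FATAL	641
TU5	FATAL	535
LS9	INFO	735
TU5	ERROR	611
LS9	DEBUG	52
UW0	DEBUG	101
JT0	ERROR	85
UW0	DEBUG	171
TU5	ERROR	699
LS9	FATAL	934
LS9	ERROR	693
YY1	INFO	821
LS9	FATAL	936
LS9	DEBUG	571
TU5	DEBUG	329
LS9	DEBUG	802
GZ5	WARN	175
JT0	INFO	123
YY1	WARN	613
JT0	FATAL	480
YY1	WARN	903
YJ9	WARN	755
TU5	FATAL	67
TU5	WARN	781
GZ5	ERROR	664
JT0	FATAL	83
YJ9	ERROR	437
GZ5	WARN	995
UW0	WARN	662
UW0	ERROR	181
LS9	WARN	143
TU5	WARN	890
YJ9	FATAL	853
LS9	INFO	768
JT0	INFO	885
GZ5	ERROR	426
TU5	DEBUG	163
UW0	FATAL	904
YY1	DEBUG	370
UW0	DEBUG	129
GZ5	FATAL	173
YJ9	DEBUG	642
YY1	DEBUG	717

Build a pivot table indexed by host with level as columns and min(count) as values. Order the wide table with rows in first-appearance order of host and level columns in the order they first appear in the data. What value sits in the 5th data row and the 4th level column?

52

With rows in first-appearance order of host, row 5 is host=LS9. level columns in first-appearance order: WARN, ERROR, INFO, DEBUG, FATAL; column 4 is DEBUG.
Long rows with host=LS9, level=DEBUG: min(52, 571, 802) = 52.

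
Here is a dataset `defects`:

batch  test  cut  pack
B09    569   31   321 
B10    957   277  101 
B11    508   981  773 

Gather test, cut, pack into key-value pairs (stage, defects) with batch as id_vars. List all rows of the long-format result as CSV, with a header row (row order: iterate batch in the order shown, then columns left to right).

batch,stage,defects
B09,test,569
B09,cut,31
B09,pack,321
B10,test,957
B10,cut,277
B10,pack,101
B11,test,508
B11,cut,981
B11,pack,773

Each (batch, column) pair becomes one row: 3 × 3 = 9 rows.
For example, (B09, test) → defects=569.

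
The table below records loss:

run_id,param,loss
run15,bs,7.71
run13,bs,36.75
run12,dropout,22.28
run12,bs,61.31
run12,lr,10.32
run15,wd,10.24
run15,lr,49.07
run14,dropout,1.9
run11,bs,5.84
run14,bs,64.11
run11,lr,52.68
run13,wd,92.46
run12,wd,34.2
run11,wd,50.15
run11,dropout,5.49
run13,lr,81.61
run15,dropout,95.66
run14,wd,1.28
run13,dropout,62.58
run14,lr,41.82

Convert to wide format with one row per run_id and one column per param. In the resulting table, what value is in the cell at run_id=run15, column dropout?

95.66

Wide layout: rows indexed by run_id, columns are the 4 distinct param values (bs, dropout, lr, wd).
Cell (run_id=run15, param=dropout) draws from the long row where run_id=run15 and param=dropout, which has loss=95.66.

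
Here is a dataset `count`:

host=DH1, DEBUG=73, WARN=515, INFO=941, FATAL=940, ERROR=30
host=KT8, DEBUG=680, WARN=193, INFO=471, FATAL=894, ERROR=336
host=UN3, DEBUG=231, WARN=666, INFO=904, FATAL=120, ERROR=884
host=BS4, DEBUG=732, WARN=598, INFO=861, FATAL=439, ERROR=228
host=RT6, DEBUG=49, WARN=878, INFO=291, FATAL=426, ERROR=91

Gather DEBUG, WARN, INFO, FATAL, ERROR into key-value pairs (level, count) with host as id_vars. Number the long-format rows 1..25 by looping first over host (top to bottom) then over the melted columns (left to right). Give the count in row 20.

228

25 rows total (5 × 5). Row 20: index ⌊(20-1)/5⌋ = 3 into host → BS4; (20-1) mod 5 = 4 into the melted columns → ERROR.
So row 20 is (BS4, ERROR, 228); count = 228.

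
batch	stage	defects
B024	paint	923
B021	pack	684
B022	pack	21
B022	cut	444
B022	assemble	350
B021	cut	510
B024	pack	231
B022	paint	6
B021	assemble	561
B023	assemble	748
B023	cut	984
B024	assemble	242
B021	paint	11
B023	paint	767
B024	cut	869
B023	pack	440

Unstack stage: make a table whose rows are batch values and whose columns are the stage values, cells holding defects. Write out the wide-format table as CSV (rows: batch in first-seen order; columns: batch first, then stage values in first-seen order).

Columns: batch plus the 4 distinct stage values (paint, pack, cut, assemble).
For example, row B024 column paint takes defects=923 from the long row (B024, paint).

batch,paint,pack,cut,assemble
B024,923,231,869,242
B021,11,684,510,561
B022,6,21,444,350
B023,767,440,984,748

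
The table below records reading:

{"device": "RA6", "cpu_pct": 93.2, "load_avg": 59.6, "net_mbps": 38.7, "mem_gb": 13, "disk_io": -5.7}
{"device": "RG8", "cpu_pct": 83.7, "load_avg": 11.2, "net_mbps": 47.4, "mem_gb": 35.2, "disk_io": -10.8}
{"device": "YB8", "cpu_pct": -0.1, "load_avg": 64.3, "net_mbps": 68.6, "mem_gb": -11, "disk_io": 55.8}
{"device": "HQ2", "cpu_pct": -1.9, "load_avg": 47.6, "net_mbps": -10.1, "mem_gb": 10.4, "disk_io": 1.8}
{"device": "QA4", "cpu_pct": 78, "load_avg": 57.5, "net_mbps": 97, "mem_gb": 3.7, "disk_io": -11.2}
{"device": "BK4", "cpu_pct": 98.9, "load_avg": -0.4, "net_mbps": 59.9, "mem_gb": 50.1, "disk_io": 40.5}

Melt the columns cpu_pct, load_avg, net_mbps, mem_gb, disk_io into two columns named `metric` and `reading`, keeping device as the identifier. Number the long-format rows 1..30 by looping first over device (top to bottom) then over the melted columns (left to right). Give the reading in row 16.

30 rows total (6 × 5). Row 16: index ⌊(16-1)/5⌋ = 3 into device → HQ2; (16-1) mod 5 = 0 into the melted columns → cpu_pct.
So row 16 is (HQ2, cpu_pct, -1.9); reading = -1.9.

-1.9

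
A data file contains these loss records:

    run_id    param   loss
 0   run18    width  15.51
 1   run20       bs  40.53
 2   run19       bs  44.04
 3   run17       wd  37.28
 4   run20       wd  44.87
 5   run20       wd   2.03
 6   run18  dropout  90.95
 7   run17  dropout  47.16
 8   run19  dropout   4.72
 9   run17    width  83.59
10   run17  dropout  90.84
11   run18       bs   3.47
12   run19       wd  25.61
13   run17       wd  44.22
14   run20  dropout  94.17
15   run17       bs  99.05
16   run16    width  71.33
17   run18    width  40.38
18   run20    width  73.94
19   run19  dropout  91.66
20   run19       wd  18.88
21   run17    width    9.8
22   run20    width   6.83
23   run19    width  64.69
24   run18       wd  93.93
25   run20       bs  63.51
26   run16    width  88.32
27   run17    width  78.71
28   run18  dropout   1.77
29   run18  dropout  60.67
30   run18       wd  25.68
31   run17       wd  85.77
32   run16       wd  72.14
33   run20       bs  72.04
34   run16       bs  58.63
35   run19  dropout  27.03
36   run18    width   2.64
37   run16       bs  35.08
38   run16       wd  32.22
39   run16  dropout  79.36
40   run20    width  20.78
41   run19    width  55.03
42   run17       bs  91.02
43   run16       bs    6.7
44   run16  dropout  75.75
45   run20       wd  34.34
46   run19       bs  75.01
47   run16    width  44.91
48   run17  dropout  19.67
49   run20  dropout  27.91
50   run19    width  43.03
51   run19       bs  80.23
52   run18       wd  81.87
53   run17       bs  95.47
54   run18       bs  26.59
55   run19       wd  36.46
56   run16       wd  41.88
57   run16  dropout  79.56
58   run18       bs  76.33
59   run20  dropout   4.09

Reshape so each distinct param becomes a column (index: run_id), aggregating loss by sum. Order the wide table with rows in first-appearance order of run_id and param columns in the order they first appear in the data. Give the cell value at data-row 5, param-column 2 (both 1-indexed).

With rows in first-appearance order of run_id, row 5 is run_id=run16. param columns in first-appearance order: width, bs, wd, dropout; column 2 is bs.
Long rows with run_id=run16, param=bs: 58.63 + 35.08 + 6.7 = 100.41.

100.41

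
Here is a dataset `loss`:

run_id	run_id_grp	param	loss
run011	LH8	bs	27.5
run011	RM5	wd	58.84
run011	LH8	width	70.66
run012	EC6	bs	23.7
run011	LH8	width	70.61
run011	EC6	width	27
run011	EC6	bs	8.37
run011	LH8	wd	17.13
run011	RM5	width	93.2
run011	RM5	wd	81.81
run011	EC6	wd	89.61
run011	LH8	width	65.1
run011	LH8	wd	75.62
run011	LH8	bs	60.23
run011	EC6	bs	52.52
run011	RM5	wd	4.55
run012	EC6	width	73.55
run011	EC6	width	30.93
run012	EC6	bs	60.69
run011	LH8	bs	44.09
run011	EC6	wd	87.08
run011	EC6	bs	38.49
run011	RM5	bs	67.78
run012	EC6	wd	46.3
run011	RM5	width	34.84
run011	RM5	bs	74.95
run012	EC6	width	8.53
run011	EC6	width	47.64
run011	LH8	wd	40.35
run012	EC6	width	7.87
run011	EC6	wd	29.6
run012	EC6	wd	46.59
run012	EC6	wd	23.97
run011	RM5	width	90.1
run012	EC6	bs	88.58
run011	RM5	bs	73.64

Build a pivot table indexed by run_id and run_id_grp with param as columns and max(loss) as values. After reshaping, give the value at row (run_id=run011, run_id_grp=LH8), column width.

Rows with run_id=run011, run_id_grp=LH8 and param=width: loss values are 70.66, 70.61, 65.1.
max(70.66, 70.61, 65.1) = 70.66.

70.66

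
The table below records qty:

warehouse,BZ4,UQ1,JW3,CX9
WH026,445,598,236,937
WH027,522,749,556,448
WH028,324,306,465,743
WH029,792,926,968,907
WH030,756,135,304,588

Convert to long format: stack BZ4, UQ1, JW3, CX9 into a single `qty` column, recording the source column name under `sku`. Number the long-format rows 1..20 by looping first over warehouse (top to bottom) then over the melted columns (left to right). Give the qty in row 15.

20 rows total (5 × 4). Row 15: index ⌊(15-1)/4⌋ = 3 into warehouse → WH029; (15-1) mod 4 = 2 into the melted columns → JW3.
So row 15 is (WH029, JW3, 968); qty = 968.

968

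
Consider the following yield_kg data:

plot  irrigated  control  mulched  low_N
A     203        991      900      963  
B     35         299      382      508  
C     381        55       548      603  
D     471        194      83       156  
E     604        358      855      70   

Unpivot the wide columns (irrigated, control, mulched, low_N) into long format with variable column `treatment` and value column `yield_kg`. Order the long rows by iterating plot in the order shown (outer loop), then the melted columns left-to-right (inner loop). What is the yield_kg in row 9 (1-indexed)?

20 rows total (5 × 4). Row 9: index ⌊(9-1)/4⌋ = 2 into plot → C; (9-1) mod 4 = 0 into the melted columns → irrigated.
So row 9 is (C, irrigated, 381); yield_kg = 381.

381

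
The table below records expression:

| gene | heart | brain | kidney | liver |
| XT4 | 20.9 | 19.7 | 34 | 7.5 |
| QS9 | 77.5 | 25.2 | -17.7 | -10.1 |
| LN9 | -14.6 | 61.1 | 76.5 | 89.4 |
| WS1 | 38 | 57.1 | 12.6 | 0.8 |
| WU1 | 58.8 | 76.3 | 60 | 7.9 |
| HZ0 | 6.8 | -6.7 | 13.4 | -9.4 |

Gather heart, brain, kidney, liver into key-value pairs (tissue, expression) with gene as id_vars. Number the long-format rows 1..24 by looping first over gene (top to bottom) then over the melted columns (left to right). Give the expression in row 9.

24 rows total (6 × 4). Row 9: index ⌊(9-1)/4⌋ = 2 into gene → LN9; (9-1) mod 4 = 0 into the melted columns → heart.
So row 9 is (LN9, heart, -14.6); expression = -14.6.

-14.6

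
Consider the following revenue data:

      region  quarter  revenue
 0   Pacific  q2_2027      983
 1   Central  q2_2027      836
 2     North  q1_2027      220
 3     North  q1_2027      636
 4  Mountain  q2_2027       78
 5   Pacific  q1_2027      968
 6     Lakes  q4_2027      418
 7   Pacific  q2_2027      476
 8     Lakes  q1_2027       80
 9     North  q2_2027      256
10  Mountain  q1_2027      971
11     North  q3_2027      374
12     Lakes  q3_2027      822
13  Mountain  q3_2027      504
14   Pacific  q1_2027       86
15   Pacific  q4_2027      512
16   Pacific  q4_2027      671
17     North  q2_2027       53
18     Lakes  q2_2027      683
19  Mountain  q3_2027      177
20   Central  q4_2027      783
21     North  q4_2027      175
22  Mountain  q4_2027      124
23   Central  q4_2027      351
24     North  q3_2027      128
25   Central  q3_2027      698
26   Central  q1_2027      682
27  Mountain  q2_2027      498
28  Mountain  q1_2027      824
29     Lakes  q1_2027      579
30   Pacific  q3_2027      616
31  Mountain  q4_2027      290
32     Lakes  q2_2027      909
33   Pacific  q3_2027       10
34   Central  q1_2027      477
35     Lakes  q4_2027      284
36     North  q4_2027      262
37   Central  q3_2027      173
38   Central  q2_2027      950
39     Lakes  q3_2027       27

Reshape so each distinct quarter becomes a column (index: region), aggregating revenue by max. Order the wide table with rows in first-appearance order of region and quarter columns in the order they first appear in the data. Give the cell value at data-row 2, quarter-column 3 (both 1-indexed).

With rows in first-appearance order of region, row 2 is region=Central. quarter columns in first-appearance order: q2_2027, q1_2027, q4_2027, q3_2027; column 3 is q4_2027.
Long rows with region=Central, quarter=q4_2027: max(783, 351) = 783.

783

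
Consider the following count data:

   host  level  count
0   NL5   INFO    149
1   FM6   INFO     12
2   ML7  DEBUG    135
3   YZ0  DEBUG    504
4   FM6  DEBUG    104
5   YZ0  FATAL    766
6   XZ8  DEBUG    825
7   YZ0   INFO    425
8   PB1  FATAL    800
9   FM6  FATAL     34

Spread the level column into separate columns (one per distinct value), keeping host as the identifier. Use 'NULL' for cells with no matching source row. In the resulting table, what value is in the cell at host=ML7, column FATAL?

No long-format row has host=ML7 and level=FATAL, so the cell is NULL.

NULL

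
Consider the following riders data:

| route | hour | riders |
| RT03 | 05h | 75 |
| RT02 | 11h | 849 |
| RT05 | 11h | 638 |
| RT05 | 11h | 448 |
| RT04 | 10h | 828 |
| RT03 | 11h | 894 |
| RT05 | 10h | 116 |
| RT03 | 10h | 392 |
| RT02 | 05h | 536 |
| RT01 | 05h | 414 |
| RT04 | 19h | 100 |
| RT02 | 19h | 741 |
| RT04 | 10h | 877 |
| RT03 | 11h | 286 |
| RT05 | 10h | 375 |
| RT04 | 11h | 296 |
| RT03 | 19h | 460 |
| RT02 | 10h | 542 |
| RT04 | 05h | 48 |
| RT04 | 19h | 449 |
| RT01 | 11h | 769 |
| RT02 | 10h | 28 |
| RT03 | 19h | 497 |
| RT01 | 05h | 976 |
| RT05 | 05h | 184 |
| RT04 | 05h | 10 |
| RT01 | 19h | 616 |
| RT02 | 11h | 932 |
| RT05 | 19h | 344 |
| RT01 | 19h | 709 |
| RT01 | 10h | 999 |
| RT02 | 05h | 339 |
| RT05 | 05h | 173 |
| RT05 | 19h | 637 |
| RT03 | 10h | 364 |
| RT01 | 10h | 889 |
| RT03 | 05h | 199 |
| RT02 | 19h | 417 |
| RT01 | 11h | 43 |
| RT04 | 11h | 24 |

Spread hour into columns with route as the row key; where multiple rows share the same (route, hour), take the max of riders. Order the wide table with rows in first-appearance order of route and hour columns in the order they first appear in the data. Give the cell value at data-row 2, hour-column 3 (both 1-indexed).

542

With rows in first-appearance order of route, row 2 is route=RT02. hour columns in first-appearance order: 05h, 11h, 10h, 19h; column 3 is 10h.
Long rows with route=RT02, hour=10h: max(542, 28) = 542.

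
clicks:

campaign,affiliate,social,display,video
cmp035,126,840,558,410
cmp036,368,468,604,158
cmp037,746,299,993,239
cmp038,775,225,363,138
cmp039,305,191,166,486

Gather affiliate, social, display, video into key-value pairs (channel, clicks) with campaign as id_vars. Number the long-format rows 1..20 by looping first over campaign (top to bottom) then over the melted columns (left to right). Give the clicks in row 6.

20 rows total (5 × 4). Row 6: index ⌊(6-1)/4⌋ = 1 into campaign → cmp036; (6-1) mod 4 = 1 into the melted columns → social.
So row 6 is (cmp036, social, 468); clicks = 468.

468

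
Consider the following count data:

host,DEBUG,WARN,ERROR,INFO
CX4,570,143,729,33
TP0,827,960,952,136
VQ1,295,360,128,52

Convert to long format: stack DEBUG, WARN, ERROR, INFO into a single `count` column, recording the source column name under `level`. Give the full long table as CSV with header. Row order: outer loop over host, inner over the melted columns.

Each (host, column) pair becomes one row: 3 × 4 = 12 rows.
For example, (CX4, DEBUG) → count=570.

host,level,count
CX4,DEBUG,570
CX4,WARN,143
CX4,ERROR,729
CX4,INFO,33
TP0,DEBUG,827
TP0,WARN,960
TP0,ERROR,952
TP0,INFO,136
VQ1,DEBUG,295
VQ1,WARN,360
VQ1,ERROR,128
VQ1,INFO,52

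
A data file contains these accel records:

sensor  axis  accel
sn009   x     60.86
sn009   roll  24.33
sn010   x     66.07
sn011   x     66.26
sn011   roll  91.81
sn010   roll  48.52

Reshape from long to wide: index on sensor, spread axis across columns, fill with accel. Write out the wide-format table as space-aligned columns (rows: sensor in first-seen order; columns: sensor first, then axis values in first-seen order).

sensor  x      roll 
sn009   60.86  24.33
sn010   66.07  48.52
sn011   66.26  91.81

Columns: sensor plus the 2 distinct axis values (x, roll).
For example, row sn009 column x takes accel=60.86 from the long row (sn009, x).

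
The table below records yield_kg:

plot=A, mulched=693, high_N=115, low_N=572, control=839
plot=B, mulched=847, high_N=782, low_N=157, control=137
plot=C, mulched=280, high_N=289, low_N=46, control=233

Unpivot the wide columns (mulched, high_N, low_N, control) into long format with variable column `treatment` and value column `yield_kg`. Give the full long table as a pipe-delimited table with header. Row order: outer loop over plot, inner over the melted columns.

| plot | treatment | yield_kg |
| A | mulched | 693 |
| A | high_N | 115 |
| A | low_N | 572 |
| A | control | 839 |
| B | mulched | 847 |
| B | high_N | 782 |
| B | low_N | 157 |
| B | control | 137 |
| C | mulched | 280 |
| C | high_N | 289 |
| C | low_N | 46 |
| C | control | 233 |

Each (plot, column) pair becomes one row: 3 × 4 = 12 rows.
For example, (A, mulched) → yield_kg=693.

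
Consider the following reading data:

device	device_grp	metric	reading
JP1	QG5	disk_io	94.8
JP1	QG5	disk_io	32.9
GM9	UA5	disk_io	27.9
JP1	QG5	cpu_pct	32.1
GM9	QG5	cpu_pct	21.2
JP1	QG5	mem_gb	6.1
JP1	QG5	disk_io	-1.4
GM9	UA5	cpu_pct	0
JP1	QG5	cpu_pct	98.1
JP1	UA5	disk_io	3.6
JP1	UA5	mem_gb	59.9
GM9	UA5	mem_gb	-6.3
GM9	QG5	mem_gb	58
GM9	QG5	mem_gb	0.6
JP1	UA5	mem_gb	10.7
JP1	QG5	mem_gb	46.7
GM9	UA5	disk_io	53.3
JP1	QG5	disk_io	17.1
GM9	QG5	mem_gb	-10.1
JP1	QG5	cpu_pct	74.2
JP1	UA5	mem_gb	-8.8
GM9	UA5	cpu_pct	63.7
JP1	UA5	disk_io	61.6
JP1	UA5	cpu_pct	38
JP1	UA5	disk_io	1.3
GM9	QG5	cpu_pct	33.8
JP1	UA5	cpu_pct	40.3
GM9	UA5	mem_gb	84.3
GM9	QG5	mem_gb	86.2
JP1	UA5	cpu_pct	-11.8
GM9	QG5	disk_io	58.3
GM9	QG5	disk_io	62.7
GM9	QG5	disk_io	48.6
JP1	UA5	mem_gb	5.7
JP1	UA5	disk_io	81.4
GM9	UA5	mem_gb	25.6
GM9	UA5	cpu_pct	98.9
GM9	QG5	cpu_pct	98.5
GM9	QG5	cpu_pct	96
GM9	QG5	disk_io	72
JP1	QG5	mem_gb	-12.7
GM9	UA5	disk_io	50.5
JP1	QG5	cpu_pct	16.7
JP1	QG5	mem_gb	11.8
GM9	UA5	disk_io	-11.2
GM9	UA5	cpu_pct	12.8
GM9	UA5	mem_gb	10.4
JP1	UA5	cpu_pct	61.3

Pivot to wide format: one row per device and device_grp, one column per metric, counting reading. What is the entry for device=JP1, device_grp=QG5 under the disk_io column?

4

Rows with device=JP1, device_grp=QG5 and metric=disk_io: reading values are 94.8, 32.9, -1.4, 17.1.
4 rows match — count = 4.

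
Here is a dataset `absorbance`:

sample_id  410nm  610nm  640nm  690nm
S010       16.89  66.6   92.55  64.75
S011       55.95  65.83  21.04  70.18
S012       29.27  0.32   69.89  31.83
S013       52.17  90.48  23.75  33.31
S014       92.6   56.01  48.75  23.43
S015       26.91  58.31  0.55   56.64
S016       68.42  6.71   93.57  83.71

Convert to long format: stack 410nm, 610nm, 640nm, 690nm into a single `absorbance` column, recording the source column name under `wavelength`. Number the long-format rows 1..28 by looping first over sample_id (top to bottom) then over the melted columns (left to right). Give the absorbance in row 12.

31.83

28 rows total (7 × 4). Row 12: index ⌊(12-1)/4⌋ = 2 into sample_id → S012; (12-1) mod 4 = 3 into the melted columns → 690nm.
So row 12 is (S012, 690nm, 31.83); absorbance = 31.83.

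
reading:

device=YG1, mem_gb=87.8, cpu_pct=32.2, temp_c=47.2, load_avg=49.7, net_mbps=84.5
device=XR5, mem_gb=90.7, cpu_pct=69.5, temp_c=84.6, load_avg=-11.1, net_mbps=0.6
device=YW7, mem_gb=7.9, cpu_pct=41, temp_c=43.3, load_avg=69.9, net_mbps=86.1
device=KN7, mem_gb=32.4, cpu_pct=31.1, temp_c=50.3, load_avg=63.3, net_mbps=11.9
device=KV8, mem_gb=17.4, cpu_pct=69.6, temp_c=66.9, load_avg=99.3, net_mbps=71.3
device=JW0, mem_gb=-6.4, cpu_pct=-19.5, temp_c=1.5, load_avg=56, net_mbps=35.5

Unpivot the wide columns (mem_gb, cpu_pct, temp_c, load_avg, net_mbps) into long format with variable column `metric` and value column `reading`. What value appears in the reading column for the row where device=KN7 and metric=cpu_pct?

31.1

Unpivoting turns each (device, wide-column) pair into one long row.
The wide cell at row KN7, column cpu_pct holds 31.1, so the long row (KN7, cpu_pct) has reading=31.1.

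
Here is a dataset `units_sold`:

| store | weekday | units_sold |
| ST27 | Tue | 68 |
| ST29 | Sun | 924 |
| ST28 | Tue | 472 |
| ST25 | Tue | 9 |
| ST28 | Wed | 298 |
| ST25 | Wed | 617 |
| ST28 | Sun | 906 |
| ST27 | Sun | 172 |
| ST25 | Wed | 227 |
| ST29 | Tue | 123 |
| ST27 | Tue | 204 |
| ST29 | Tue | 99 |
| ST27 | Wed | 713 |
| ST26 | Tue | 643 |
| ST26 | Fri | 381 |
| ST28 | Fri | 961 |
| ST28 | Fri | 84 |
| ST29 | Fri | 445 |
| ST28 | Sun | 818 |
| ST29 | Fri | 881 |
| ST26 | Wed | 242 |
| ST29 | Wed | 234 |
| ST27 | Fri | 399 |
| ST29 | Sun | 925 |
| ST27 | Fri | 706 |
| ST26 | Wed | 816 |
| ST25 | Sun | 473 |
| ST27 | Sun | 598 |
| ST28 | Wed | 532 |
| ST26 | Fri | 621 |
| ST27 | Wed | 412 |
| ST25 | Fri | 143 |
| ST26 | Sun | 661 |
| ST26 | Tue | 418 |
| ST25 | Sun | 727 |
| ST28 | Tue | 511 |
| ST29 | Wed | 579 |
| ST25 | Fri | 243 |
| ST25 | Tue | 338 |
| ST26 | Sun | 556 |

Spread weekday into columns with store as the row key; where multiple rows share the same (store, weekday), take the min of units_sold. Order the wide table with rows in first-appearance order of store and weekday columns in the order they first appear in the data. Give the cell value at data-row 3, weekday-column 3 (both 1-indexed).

298

With rows in first-appearance order of store, row 3 is store=ST28. weekday columns in first-appearance order: Tue, Sun, Wed, Fri; column 3 is Wed.
Long rows with store=ST28, weekday=Wed: min(298, 532) = 298.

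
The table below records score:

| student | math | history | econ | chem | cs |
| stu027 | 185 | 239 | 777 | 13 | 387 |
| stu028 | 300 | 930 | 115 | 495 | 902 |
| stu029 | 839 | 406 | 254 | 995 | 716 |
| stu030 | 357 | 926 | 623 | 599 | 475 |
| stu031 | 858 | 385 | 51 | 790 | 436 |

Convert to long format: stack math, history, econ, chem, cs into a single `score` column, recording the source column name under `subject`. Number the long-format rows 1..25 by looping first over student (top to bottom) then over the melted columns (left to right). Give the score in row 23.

51

25 rows total (5 × 5). Row 23: index ⌊(23-1)/5⌋ = 4 into student → stu031; (23-1) mod 5 = 2 into the melted columns → econ.
So row 23 is (stu031, econ, 51); score = 51.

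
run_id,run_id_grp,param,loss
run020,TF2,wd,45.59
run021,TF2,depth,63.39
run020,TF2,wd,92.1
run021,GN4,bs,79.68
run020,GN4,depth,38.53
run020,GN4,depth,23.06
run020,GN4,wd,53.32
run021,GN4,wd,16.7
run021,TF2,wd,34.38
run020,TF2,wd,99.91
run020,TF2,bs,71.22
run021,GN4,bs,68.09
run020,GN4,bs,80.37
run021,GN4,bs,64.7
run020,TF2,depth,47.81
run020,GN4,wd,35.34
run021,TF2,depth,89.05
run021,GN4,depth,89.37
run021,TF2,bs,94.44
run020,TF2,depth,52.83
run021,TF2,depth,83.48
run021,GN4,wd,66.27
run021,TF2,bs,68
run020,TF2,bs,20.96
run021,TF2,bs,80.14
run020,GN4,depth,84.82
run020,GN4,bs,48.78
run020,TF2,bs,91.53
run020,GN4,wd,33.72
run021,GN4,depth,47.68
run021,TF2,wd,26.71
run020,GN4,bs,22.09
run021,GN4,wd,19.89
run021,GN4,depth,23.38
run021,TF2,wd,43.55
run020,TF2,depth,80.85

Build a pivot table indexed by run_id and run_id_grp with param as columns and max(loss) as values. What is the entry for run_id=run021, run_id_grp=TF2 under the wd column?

43.55

Rows with run_id=run021, run_id_grp=TF2 and param=wd: loss values are 34.38, 26.71, 43.55.
max(34.38, 26.71, 43.55) = 43.55.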